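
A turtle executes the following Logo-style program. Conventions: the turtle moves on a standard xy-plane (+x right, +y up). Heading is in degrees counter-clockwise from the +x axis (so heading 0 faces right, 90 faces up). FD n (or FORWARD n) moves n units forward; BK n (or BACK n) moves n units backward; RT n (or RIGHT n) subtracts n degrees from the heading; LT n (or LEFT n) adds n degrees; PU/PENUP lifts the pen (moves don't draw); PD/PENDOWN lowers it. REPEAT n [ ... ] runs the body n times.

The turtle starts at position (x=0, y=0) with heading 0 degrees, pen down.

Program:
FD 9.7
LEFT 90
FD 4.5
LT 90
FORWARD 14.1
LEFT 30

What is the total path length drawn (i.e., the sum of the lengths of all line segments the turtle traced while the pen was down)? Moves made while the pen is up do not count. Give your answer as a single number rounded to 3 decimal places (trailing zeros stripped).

Answer: 28.3

Derivation:
Executing turtle program step by step:
Start: pos=(0,0), heading=0, pen down
FD 9.7: (0,0) -> (9.7,0) [heading=0, draw]
LT 90: heading 0 -> 90
FD 4.5: (9.7,0) -> (9.7,4.5) [heading=90, draw]
LT 90: heading 90 -> 180
FD 14.1: (9.7,4.5) -> (-4.4,4.5) [heading=180, draw]
LT 30: heading 180 -> 210
Final: pos=(-4.4,4.5), heading=210, 3 segment(s) drawn

Segment lengths:
  seg 1: (0,0) -> (9.7,0), length = 9.7
  seg 2: (9.7,0) -> (9.7,4.5), length = 4.5
  seg 3: (9.7,4.5) -> (-4.4,4.5), length = 14.1
Total = 28.3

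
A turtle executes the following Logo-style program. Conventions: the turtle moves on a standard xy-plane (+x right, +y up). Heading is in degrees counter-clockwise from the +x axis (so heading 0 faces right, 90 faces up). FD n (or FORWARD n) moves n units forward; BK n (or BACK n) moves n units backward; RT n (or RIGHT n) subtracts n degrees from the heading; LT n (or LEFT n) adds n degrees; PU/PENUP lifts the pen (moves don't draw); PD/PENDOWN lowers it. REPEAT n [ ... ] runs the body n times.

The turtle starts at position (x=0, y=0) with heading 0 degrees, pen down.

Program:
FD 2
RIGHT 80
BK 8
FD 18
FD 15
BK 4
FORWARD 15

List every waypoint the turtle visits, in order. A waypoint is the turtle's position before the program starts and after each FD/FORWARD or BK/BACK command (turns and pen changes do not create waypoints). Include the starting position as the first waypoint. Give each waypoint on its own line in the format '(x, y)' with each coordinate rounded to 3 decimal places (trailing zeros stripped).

Executing turtle program step by step:
Start: pos=(0,0), heading=0, pen down
FD 2: (0,0) -> (2,0) [heading=0, draw]
RT 80: heading 0 -> 280
BK 8: (2,0) -> (0.611,7.878) [heading=280, draw]
FD 18: (0.611,7.878) -> (3.736,-9.848) [heading=280, draw]
FD 15: (3.736,-9.848) -> (6.341,-24.62) [heading=280, draw]
BK 4: (6.341,-24.62) -> (5.647,-20.681) [heading=280, draw]
FD 15: (5.647,-20.681) -> (8.251,-35.453) [heading=280, draw]
Final: pos=(8.251,-35.453), heading=280, 6 segment(s) drawn
Waypoints (7 total):
(0, 0)
(2, 0)
(0.611, 7.878)
(3.736, -9.848)
(6.341, -24.62)
(5.647, -20.681)
(8.251, -35.453)

Answer: (0, 0)
(2, 0)
(0.611, 7.878)
(3.736, -9.848)
(6.341, -24.62)
(5.647, -20.681)
(8.251, -35.453)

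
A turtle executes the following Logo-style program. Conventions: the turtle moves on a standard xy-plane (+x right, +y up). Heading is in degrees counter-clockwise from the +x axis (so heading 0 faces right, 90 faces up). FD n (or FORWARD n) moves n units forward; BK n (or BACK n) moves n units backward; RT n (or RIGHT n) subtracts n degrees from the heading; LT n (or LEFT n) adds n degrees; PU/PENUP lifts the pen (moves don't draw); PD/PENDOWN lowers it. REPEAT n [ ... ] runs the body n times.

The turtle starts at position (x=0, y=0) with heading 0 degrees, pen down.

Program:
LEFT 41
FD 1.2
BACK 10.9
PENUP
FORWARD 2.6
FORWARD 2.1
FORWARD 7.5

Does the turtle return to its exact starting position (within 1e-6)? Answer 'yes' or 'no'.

Answer: no

Derivation:
Executing turtle program step by step:
Start: pos=(0,0), heading=0, pen down
LT 41: heading 0 -> 41
FD 1.2: (0,0) -> (0.906,0.787) [heading=41, draw]
BK 10.9: (0.906,0.787) -> (-7.321,-6.364) [heading=41, draw]
PU: pen up
FD 2.6: (-7.321,-6.364) -> (-5.358,-4.658) [heading=41, move]
FD 2.1: (-5.358,-4.658) -> (-3.774,-3.28) [heading=41, move]
FD 7.5: (-3.774,-3.28) -> (1.887,1.64) [heading=41, move]
Final: pos=(1.887,1.64), heading=41, 2 segment(s) drawn

Start position: (0, 0)
Final position: (1.887, 1.64)
Distance = 2.5; >= 1e-6 -> NOT closed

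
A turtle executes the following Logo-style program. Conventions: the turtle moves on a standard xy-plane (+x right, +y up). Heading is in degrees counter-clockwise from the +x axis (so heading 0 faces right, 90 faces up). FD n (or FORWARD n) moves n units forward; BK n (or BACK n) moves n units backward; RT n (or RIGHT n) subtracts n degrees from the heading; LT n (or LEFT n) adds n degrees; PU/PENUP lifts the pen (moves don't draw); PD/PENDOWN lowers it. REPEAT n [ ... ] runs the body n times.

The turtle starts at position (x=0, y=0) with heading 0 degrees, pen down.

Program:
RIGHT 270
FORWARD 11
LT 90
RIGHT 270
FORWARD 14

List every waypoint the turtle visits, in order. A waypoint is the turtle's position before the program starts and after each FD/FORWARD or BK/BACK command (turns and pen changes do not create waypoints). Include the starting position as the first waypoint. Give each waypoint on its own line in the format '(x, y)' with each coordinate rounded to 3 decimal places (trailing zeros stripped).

Executing turtle program step by step:
Start: pos=(0,0), heading=0, pen down
RT 270: heading 0 -> 90
FD 11: (0,0) -> (0,11) [heading=90, draw]
LT 90: heading 90 -> 180
RT 270: heading 180 -> 270
FD 14: (0,11) -> (0,-3) [heading=270, draw]
Final: pos=(0,-3), heading=270, 2 segment(s) drawn
Waypoints (3 total):
(0, 0)
(0, 11)
(0, -3)

Answer: (0, 0)
(0, 11)
(0, -3)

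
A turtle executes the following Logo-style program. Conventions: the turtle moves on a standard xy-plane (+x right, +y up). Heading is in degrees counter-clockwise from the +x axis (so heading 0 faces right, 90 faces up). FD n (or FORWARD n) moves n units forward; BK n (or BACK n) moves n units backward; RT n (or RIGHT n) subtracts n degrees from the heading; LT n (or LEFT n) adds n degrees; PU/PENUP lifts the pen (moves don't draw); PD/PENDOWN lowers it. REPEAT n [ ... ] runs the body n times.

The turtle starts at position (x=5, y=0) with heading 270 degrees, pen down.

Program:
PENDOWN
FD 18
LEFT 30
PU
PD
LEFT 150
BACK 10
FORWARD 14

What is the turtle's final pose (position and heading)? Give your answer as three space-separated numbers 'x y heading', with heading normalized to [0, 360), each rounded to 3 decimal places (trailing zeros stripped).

Answer: 5 -14 90

Derivation:
Executing turtle program step by step:
Start: pos=(5,0), heading=270, pen down
PD: pen down
FD 18: (5,0) -> (5,-18) [heading=270, draw]
LT 30: heading 270 -> 300
PU: pen up
PD: pen down
LT 150: heading 300 -> 90
BK 10: (5,-18) -> (5,-28) [heading=90, draw]
FD 14: (5,-28) -> (5,-14) [heading=90, draw]
Final: pos=(5,-14), heading=90, 3 segment(s) drawn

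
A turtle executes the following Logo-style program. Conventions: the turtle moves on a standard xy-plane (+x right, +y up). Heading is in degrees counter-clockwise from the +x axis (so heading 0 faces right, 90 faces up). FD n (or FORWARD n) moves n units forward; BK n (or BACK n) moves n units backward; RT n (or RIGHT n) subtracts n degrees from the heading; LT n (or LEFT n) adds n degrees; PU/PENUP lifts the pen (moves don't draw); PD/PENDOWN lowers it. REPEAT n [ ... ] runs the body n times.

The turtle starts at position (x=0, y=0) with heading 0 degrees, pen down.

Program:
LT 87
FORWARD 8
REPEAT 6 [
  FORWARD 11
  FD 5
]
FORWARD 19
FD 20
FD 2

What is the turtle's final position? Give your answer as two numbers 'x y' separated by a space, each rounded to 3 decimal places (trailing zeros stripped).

Answer: 7.589 144.801

Derivation:
Executing turtle program step by step:
Start: pos=(0,0), heading=0, pen down
LT 87: heading 0 -> 87
FD 8: (0,0) -> (0.419,7.989) [heading=87, draw]
REPEAT 6 [
  -- iteration 1/6 --
  FD 11: (0.419,7.989) -> (0.994,18.974) [heading=87, draw]
  FD 5: (0.994,18.974) -> (1.256,23.967) [heading=87, draw]
  -- iteration 2/6 --
  FD 11: (1.256,23.967) -> (1.832,34.952) [heading=87, draw]
  FD 5: (1.832,34.952) -> (2.093,39.945) [heading=87, draw]
  -- iteration 3/6 --
  FD 11: (2.093,39.945) -> (2.669,50.93) [heading=87, draw]
  FD 5: (2.669,50.93) -> (2.931,55.923) [heading=87, draw]
  -- iteration 4/6 --
  FD 11: (2.931,55.923) -> (3.507,66.908) [heading=87, draw]
  FD 5: (3.507,66.908) -> (3.768,71.901) [heading=87, draw]
  -- iteration 5/6 --
  FD 11: (3.768,71.901) -> (4.344,82.886) [heading=87, draw]
  FD 5: (4.344,82.886) -> (4.606,87.879) [heading=87, draw]
  -- iteration 6/6 --
  FD 11: (4.606,87.879) -> (5.181,98.864) [heading=87, draw]
  FD 5: (5.181,98.864) -> (5.443,103.857) [heading=87, draw]
]
FD 19: (5.443,103.857) -> (6.437,122.831) [heading=87, draw]
FD 20: (6.437,122.831) -> (7.484,142.804) [heading=87, draw]
FD 2: (7.484,142.804) -> (7.589,144.801) [heading=87, draw]
Final: pos=(7.589,144.801), heading=87, 16 segment(s) drawn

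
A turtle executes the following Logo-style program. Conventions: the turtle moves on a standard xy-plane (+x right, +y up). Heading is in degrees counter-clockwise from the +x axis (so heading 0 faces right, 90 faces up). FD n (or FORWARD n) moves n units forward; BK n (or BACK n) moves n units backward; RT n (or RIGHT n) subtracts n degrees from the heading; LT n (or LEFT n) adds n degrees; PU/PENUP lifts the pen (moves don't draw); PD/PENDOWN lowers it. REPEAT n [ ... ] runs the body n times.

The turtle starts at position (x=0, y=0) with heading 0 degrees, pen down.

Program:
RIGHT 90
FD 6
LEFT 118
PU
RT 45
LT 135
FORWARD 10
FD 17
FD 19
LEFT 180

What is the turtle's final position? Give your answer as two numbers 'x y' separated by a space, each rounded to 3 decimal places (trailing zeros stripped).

Answer: -21.596 34.616

Derivation:
Executing turtle program step by step:
Start: pos=(0,0), heading=0, pen down
RT 90: heading 0 -> 270
FD 6: (0,0) -> (0,-6) [heading=270, draw]
LT 118: heading 270 -> 28
PU: pen up
RT 45: heading 28 -> 343
LT 135: heading 343 -> 118
FD 10: (0,-6) -> (-4.695,2.829) [heading=118, move]
FD 17: (-4.695,2.829) -> (-12.676,17.84) [heading=118, move]
FD 19: (-12.676,17.84) -> (-21.596,34.616) [heading=118, move]
LT 180: heading 118 -> 298
Final: pos=(-21.596,34.616), heading=298, 1 segment(s) drawn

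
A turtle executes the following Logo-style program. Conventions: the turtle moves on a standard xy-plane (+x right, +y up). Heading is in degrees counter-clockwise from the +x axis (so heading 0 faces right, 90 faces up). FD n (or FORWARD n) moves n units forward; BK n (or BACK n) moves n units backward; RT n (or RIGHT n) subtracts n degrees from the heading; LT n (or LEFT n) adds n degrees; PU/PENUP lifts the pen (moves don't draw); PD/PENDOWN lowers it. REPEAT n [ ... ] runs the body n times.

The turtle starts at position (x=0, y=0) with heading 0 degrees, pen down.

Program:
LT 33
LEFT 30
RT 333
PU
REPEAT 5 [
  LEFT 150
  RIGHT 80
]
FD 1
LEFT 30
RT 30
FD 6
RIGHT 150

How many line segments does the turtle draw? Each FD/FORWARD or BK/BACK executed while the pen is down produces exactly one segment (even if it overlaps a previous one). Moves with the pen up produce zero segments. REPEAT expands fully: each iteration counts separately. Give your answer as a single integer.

Answer: 0

Derivation:
Executing turtle program step by step:
Start: pos=(0,0), heading=0, pen down
LT 33: heading 0 -> 33
LT 30: heading 33 -> 63
RT 333: heading 63 -> 90
PU: pen up
REPEAT 5 [
  -- iteration 1/5 --
  LT 150: heading 90 -> 240
  RT 80: heading 240 -> 160
  -- iteration 2/5 --
  LT 150: heading 160 -> 310
  RT 80: heading 310 -> 230
  -- iteration 3/5 --
  LT 150: heading 230 -> 20
  RT 80: heading 20 -> 300
  -- iteration 4/5 --
  LT 150: heading 300 -> 90
  RT 80: heading 90 -> 10
  -- iteration 5/5 --
  LT 150: heading 10 -> 160
  RT 80: heading 160 -> 80
]
FD 1: (0,0) -> (0.174,0.985) [heading=80, move]
LT 30: heading 80 -> 110
RT 30: heading 110 -> 80
FD 6: (0.174,0.985) -> (1.216,6.894) [heading=80, move]
RT 150: heading 80 -> 290
Final: pos=(1.216,6.894), heading=290, 0 segment(s) drawn
Segments drawn: 0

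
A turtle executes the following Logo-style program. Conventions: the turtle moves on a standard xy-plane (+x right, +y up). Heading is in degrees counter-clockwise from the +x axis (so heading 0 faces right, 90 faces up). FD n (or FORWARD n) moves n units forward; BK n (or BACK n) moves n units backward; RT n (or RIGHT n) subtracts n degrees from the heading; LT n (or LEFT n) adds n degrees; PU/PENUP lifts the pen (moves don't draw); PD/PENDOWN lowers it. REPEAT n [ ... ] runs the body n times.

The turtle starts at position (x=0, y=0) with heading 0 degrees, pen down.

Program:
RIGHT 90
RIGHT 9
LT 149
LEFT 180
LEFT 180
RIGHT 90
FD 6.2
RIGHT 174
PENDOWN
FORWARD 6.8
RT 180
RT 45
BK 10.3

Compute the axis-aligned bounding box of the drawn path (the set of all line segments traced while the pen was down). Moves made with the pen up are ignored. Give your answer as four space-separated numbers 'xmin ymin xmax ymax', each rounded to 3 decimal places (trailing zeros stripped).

Answer: -2.853 -3.985 4.749 9.928

Derivation:
Executing turtle program step by step:
Start: pos=(0,0), heading=0, pen down
RT 90: heading 0 -> 270
RT 9: heading 270 -> 261
LT 149: heading 261 -> 50
LT 180: heading 50 -> 230
LT 180: heading 230 -> 50
RT 90: heading 50 -> 320
FD 6.2: (0,0) -> (4.749,-3.985) [heading=320, draw]
RT 174: heading 320 -> 146
PD: pen down
FD 6.8: (4.749,-3.985) -> (-0.888,-0.183) [heading=146, draw]
RT 180: heading 146 -> 326
RT 45: heading 326 -> 281
BK 10.3: (-0.888,-0.183) -> (-2.853,9.928) [heading=281, draw]
Final: pos=(-2.853,9.928), heading=281, 3 segment(s) drawn

Segment endpoints: x in {-2.853, -0.888, 0, 4.749}, y in {-3.985, -0.183, 0, 9.928}
xmin=-2.853, ymin=-3.985, xmax=4.749, ymax=9.928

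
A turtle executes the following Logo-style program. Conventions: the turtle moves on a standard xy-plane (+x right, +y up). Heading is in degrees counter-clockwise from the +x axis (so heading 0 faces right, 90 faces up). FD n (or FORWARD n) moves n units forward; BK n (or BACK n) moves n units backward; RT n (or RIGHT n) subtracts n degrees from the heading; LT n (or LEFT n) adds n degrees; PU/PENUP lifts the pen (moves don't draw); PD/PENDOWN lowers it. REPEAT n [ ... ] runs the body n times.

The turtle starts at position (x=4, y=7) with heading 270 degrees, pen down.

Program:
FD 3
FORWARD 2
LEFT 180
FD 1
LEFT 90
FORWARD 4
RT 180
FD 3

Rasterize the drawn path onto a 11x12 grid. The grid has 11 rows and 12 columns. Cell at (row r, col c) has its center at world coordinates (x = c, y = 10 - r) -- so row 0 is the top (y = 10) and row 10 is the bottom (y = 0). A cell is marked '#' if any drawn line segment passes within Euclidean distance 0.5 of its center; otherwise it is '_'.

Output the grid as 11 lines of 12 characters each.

Answer: ____________
____________
____________
____#_______
____#_______
____#_______
____#_______
#####_______
____#_______
____________
____________

Derivation:
Segment 0: (4,7) -> (4,4)
Segment 1: (4,4) -> (4,2)
Segment 2: (4,2) -> (4,3)
Segment 3: (4,3) -> (-0,3)
Segment 4: (-0,3) -> (3,3)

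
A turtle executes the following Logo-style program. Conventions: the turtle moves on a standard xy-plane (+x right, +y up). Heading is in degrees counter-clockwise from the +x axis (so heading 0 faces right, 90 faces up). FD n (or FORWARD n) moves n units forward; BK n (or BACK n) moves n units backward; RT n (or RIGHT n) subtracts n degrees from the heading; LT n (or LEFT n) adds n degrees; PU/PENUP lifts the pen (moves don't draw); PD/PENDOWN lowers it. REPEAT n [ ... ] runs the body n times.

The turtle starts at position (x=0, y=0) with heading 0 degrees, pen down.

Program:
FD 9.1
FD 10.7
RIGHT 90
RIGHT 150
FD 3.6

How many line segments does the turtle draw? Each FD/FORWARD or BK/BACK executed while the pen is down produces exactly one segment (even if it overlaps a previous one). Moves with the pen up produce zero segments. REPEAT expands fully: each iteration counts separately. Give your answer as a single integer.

Answer: 3

Derivation:
Executing turtle program step by step:
Start: pos=(0,0), heading=0, pen down
FD 9.1: (0,0) -> (9.1,0) [heading=0, draw]
FD 10.7: (9.1,0) -> (19.8,0) [heading=0, draw]
RT 90: heading 0 -> 270
RT 150: heading 270 -> 120
FD 3.6: (19.8,0) -> (18,3.118) [heading=120, draw]
Final: pos=(18,3.118), heading=120, 3 segment(s) drawn
Segments drawn: 3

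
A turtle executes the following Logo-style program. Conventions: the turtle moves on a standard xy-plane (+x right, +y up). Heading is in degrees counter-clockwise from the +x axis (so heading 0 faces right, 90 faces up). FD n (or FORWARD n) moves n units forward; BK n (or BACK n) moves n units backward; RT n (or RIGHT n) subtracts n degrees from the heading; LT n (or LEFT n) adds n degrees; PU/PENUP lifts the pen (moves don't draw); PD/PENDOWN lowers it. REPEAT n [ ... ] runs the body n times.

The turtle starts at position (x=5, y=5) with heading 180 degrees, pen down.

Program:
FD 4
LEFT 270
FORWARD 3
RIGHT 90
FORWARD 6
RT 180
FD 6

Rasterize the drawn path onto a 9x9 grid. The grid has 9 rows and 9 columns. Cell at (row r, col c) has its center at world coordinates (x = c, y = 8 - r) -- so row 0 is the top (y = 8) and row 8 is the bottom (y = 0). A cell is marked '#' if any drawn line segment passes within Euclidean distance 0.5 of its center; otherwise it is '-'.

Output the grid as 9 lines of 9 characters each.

Segment 0: (5,5) -> (1,5)
Segment 1: (1,5) -> (1,8)
Segment 2: (1,8) -> (7,8)
Segment 3: (7,8) -> (1,8)

Answer: -#######-
-#-------
-#-------
-#####---
---------
---------
---------
---------
---------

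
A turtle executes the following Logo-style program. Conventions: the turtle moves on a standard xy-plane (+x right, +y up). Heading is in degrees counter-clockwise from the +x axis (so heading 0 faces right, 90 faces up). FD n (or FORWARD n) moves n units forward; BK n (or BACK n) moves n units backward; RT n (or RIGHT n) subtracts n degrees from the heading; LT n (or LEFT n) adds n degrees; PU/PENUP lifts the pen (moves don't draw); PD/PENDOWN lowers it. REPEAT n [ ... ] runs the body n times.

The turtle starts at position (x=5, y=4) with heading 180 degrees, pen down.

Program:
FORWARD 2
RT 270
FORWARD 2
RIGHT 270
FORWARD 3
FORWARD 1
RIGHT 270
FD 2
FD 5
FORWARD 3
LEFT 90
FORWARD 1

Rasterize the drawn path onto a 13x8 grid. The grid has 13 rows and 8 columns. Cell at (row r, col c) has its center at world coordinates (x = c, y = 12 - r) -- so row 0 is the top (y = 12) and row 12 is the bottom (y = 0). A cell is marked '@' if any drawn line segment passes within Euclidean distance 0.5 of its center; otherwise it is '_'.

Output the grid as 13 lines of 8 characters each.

Answer: ______@@
_______@
_______@
_______@
_______@
_______@
_______@
_______@
___@@@_@
___@___@
___@@@@@
________
________

Derivation:
Segment 0: (5,4) -> (3,4)
Segment 1: (3,4) -> (3,2)
Segment 2: (3,2) -> (6,2)
Segment 3: (6,2) -> (7,2)
Segment 4: (7,2) -> (7,4)
Segment 5: (7,4) -> (7,9)
Segment 6: (7,9) -> (7,12)
Segment 7: (7,12) -> (6,12)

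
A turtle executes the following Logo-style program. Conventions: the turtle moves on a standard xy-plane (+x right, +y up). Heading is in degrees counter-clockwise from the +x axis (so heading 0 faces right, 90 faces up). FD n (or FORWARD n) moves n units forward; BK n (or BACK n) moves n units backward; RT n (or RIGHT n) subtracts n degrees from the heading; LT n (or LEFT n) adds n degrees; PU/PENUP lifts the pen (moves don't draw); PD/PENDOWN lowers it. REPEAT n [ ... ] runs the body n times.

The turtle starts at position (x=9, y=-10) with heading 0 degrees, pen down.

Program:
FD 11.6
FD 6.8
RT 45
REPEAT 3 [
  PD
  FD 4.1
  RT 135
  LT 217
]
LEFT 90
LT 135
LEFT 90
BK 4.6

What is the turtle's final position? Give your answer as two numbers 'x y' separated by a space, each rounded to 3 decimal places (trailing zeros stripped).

Executing turtle program step by step:
Start: pos=(9,-10), heading=0, pen down
FD 11.6: (9,-10) -> (20.6,-10) [heading=0, draw]
FD 6.8: (20.6,-10) -> (27.4,-10) [heading=0, draw]
RT 45: heading 0 -> 315
REPEAT 3 [
  -- iteration 1/3 --
  PD: pen down
  FD 4.1: (27.4,-10) -> (30.299,-12.899) [heading=315, draw]
  RT 135: heading 315 -> 180
  LT 217: heading 180 -> 37
  -- iteration 2/3 --
  PD: pen down
  FD 4.1: (30.299,-12.899) -> (33.574,-10.432) [heading=37, draw]
  RT 135: heading 37 -> 262
  LT 217: heading 262 -> 119
  -- iteration 3/3 --
  PD: pen down
  FD 4.1: (33.574,-10.432) -> (31.586,-6.846) [heading=119, draw]
  RT 135: heading 119 -> 344
  LT 217: heading 344 -> 201
]
LT 90: heading 201 -> 291
LT 135: heading 291 -> 66
LT 90: heading 66 -> 156
BK 4.6: (31.586,-6.846) -> (35.788,-8.717) [heading=156, draw]
Final: pos=(35.788,-8.717), heading=156, 6 segment(s) drawn

Answer: 35.788 -8.717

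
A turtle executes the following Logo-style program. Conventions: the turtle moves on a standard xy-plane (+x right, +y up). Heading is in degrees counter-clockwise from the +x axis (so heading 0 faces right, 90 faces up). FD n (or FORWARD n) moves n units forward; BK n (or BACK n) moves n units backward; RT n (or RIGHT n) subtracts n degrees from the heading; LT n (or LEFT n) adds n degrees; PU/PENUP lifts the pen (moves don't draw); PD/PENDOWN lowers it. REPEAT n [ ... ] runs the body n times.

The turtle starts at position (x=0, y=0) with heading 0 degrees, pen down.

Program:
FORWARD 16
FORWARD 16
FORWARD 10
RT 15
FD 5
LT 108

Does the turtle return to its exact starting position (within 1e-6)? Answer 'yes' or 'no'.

Answer: no

Derivation:
Executing turtle program step by step:
Start: pos=(0,0), heading=0, pen down
FD 16: (0,0) -> (16,0) [heading=0, draw]
FD 16: (16,0) -> (32,0) [heading=0, draw]
FD 10: (32,0) -> (42,0) [heading=0, draw]
RT 15: heading 0 -> 345
FD 5: (42,0) -> (46.83,-1.294) [heading=345, draw]
LT 108: heading 345 -> 93
Final: pos=(46.83,-1.294), heading=93, 4 segment(s) drawn

Start position: (0, 0)
Final position: (46.83, -1.294)
Distance = 46.848; >= 1e-6 -> NOT closed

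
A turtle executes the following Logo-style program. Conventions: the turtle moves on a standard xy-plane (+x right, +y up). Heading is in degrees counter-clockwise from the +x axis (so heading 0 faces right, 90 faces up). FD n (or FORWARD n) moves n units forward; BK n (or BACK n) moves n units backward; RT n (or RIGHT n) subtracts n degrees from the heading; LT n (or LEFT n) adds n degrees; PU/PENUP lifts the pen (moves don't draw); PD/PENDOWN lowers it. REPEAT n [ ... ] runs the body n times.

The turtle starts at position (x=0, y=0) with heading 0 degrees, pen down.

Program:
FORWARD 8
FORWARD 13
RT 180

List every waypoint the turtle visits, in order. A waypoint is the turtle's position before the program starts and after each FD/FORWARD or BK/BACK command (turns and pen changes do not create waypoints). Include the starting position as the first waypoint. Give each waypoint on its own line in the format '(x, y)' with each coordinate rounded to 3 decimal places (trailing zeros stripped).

Executing turtle program step by step:
Start: pos=(0,0), heading=0, pen down
FD 8: (0,0) -> (8,0) [heading=0, draw]
FD 13: (8,0) -> (21,0) [heading=0, draw]
RT 180: heading 0 -> 180
Final: pos=(21,0), heading=180, 2 segment(s) drawn
Waypoints (3 total):
(0, 0)
(8, 0)
(21, 0)

Answer: (0, 0)
(8, 0)
(21, 0)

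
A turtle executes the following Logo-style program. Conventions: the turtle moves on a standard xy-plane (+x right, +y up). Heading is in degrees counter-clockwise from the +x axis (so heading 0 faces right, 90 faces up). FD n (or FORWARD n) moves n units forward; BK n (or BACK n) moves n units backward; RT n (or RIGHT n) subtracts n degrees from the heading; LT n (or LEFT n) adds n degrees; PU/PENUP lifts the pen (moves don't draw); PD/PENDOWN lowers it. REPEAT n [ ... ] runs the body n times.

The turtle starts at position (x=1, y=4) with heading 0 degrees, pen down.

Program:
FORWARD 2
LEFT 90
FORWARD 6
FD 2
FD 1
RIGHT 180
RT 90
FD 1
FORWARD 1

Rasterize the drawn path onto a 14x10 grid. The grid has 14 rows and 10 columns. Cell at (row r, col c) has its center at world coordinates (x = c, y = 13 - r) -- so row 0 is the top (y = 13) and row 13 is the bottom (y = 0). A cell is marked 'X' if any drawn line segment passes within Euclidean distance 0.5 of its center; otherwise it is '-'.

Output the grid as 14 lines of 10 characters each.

Answer: -XXX------
---X------
---X------
---X------
---X------
---X------
---X------
---X------
---X------
-XXX------
----------
----------
----------
----------

Derivation:
Segment 0: (1,4) -> (3,4)
Segment 1: (3,4) -> (3,10)
Segment 2: (3,10) -> (3,12)
Segment 3: (3,12) -> (3,13)
Segment 4: (3,13) -> (2,13)
Segment 5: (2,13) -> (1,13)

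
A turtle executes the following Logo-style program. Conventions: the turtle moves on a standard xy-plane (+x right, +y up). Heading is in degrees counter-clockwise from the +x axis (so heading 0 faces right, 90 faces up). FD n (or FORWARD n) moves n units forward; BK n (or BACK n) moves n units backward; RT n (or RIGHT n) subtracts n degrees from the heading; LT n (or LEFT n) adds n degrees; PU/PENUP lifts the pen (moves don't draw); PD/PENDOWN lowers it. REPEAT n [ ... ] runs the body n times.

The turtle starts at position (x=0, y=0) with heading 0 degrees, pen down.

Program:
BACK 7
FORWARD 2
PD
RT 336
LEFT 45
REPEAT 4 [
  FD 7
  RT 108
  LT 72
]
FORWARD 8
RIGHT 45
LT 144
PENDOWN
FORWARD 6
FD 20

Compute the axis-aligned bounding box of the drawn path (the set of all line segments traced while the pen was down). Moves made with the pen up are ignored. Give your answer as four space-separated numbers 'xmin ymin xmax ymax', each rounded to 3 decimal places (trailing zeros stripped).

Answer: -7 -2.151 41.632 10.348

Derivation:
Executing turtle program step by step:
Start: pos=(0,0), heading=0, pen down
BK 7: (0,0) -> (-7,0) [heading=0, draw]
FD 2: (-7,0) -> (-5,0) [heading=0, draw]
PD: pen down
RT 336: heading 0 -> 24
LT 45: heading 24 -> 69
REPEAT 4 [
  -- iteration 1/4 --
  FD 7: (-5,0) -> (-2.491,6.535) [heading=69, draw]
  RT 108: heading 69 -> 321
  LT 72: heading 321 -> 33
  -- iteration 2/4 --
  FD 7: (-2.491,6.535) -> (3.379,10.348) [heading=33, draw]
  RT 108: heading 33 -> 285
  LT 72: heading 285 -> 357
  -- iteration 3/4 --
  FD 7: (3.379,10.348) -> (10.37,9.981) [heading=357, draw]
  RT 108: heading 357 -> 249
  LT 72: heading 249 -> 321
  -- iteration 4/4 --
  FD 7: (10.37,9.981) -> (15.81,5.576) [heading=321, draw]
  RT 108: heading 321 -> 213
  LT 72: heading 213 -> 285
]
FD 8: (15.81,5.576) -> (17.88,-2.151) [heading=285, draw]
RT 45: heading 285 -> 240
LT 144: heading 240 -> 24
PD: pen down
FD 6: (17.88,-2.151) -> (23.362,0.289) [heading=24, draw]
FD 20: (23.362,0.289) -> (41.632,8.424) [heading=24, draw]
Final: pos=(41.632,8.424), heading=24, 9 segment(s) drawn

Segment endpoints: x in {-7, -5, -2.491, 0, 3.379, 10.37, 15.81, 17.88, 23.362, 41.632}, y in {-2.151, 0, 0.289, 5.576, 6.535, 8.424, 9.981, 10.348}
xmin=-7, ymin=-2.151, xmax=41.632, ymax=10.348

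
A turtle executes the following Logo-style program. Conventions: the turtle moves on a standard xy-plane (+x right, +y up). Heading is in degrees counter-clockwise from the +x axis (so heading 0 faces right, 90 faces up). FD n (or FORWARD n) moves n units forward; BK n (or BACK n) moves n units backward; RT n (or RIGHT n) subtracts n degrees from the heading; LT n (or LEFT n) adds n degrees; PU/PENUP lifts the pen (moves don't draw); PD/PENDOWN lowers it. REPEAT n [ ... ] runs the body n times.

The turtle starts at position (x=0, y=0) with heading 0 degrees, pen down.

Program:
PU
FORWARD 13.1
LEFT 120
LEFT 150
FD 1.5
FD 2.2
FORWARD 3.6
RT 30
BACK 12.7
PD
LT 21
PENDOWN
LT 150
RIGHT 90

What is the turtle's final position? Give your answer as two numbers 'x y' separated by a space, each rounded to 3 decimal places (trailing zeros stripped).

Answer: 19.45 3.699

Derivation:
Executing turtle program step by step:
Start: pos=(0,0), heading=0, pen down
PU: pen up
FD 13.1: (0,0) -> (13.1,0) [heading=0, move]
LT 120: heading 0 -> 120
LT 150: heading 120 -> 270
FD 1.5: (13.1,0) -> (13.1,-1.5) [heading=270, move]
FD 2.2: (13.1,-1.5) -> (13.1,-3.7) [heading=270, move]
FD 3.6: (13.1,-3.7) -> (13.1,-7.3) [heading=270, move]
RT 30: heading 270 -> 240
BK 12.7: (13.1,-7.3) -> (19.45,3.699) [heading=240, move]
PD: pen down
LT 21: heading 240 -> 261
PD: pen down
LT 150: heading 261 -> 51
RT 90: heading 51 -> 321
Final: pos=(19.45,3.699), heading=321, 0 segment(s) drawn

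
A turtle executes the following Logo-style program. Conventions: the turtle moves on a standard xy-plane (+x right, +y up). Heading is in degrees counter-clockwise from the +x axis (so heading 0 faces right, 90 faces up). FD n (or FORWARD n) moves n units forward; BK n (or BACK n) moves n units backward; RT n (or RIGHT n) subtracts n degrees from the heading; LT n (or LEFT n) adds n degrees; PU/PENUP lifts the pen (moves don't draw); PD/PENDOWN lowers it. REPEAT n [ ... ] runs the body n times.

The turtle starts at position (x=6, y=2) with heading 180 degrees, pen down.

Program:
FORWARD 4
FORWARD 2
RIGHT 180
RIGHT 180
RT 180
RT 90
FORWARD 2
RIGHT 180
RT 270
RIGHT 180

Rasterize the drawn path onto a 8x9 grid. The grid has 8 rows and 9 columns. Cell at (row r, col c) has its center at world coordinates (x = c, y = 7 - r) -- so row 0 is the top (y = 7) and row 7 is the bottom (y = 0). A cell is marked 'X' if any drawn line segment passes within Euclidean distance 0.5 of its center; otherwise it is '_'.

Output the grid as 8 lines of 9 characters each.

Answer: _________
_________
_________
_________
_________
XXXXXXX__
X________
X________

Derivation:
Segment 0: (6,2) -> (2,2)
Segment 1: (2,2) -> (0,2)
Segment 2: (0,2) -> (0,0)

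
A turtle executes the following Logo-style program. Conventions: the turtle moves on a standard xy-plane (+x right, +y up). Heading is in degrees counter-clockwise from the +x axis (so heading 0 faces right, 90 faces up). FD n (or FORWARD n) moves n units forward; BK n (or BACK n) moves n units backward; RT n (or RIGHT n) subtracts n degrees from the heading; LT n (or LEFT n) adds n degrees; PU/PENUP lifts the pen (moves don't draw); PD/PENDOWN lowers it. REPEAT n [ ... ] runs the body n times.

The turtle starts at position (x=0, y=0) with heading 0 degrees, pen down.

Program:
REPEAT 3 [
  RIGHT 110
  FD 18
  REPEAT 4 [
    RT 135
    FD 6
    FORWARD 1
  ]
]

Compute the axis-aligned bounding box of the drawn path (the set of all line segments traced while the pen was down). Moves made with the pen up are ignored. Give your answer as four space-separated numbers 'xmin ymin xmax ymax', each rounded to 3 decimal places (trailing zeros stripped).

Answer: -9.115 -23.136 17.114 0

Derivation:
Executing turtle program step by step:
Start: pos=(0,0), heading=0, pen down
REPEAT 3 [
  -- iteration 1/3 --
  RT 110: heading 0 -> 250
  FD 18: (0,0) -> (-6.156,-16.914) [heading=250, draw]
  REPEAT 4 [
    -- iteration 1/4 --
    RT 135: heading 250 -> 115
    FD 6: (-6.156,-16.914) -> (-8.692,-11.477) [heading=115, draw]
    FD 1: (-8.692,-11.477) -> (-9.115,-10.57) [heading=115, draw]
    -- iteration 2/4 --
    RT 135: heading 115 -> 340
    FD 6: (-9.115,-10.57) -> (-3.477,-12.622) [heading=340, draw]
    FD 1: (-3.477,-12.622) -> (-2.537,-12.964) [heading=340, draw]
    -- iteration 3/4 --
    RT 135: heading 340 -> 205
    FD 6: (-2.537,-12.964) -> (-7.975,-15.5) [heading=205, draw]
    FD 1: (-7.975,-15.5) -> (-8.881,-15.923) [heading=205, draw]
    -- iteration 4/4 --
    RT 135: heading 205 -> 70
    FD 6: (-8.881,-15.923) -> (-6.829,-10.285) [heading=70, draw]
    FD 1: (-6.829,-10.285) -> (-6.487,-9.345) [heading=70, draw]
  ]
  -- iteration 2/3 --
  RT 110: heading 70 -> 320
  FD 18: (-6.487,-9.345) -> (7.302,-20.915) [heading=320, draw]
  REPEAT 4 [
    -- iteration 1/4 --
    RT 135: heading 320 -> 185
    FD 6: (7.302,-20.915) -> (1.325,-21.438) [heading=185, draw]
    FD 1: (1.325,-21.438) -> (0.329,-21.525) [heading=185, draw]
    -- iteration 2/4 --
    RT 135: heading 185 -> 50
    FD 6: (0.329,-21.525) -> (4.185,-16.929) [heading=50, draw]
    FD 1: (4.185,-16.929) -> (4.828,-16.163) [heading=50, draw]
    -- iteration 3/4 --
    RT 135: heading 50 -> 275
    FD 6: (4.828,-16.163) -> (5.351,-22.14) [heading=275, draw]
    FD 1: (5.351,-22.14) -> (5.438,-23.136) [heading=275, draw]
    -- iteration 4/4 --
    RT 135: heading 275 -> 140
    FD 6: (5.438,-23.136) -> (0.842,-19.28) [heading=140, draw]
    FD 1: (0.842,-19.28) -> (0.076,-18.637) [heading=140, draw]
  ]
  -- iteration 3/3 --
  RT 110: heading 140 -> 30
  FD 18: (0.076,-18.637) -> (15.664,-9.637) [heading=30, draw]
  REPEAT 4 [
    -- iteration 1/4 --
    RT 135: heading 30 -> 255
    FD 6: (15.664,-9.637) -> (14.111,-15.432) [heading=255, draw]
    FD 1: (14.111,-15.432) -> (13.853,-16.398) [heading=255, draw]
    -- iteration 2/4 --
    RT 135: heading 255 -> 120
    FD 6: (13.853,-16.398) -> (10.853,-11.202) [heading=120, draw]
    FD 1: (10.853,-11.202) -> (10.353,-10.336) [heading=120, draw]
    -- iteration 3/4 --
    RT 135: heading 120 -> 345
    FD 6: (10.353,-10.336) -> (16.148,-11.889) [heading=345, draw]
    FD 1: (16.148,-11.889) -> (17.114,-12.148) [heading=345, draw]
    -- iteration 4/4 --
    RT 135: heading 345 -> 210
    FD 6: (17.114,-12.148) -> (11.918,-15.148) [heading=210, draw]
    FD 1: (11.918,-15.148) -> (11.052,-15.648) [heading=210, draw]
  ]
]
Final: pos=(11.052,-15.648), heading=210, 27 segment(s) drawn

Segment endpoints: x in {-9.115, -8.881, -8.692, -7.975, -6.829, -6.487, -6.156, -3.477, -2.537, 0, 0.076, 0.329, 0.842, 1.325, 4.185, 4.828, 5.351, 5.438, 7.302, 10.353, 10.853, 11.052, 11.918, 13.853, 14.111, 15.664, 16.148, 17.114}, y in {-23.136, -22.14, -21.525, -21.438, -20.915, -19.28, -18.637, -16.929, -16.914, -16.398, -16.163, -15.923, -15.648, -15.5, -15.432, -15.148, -12.964, -12.622, -12.148, -11.889, -11.477, -11.202, -10.57, -10.336, -10.285, -9.637, -9.345, 0}
xmin=-9.115, ymin=-23.136, xmax=17.114, ymax=0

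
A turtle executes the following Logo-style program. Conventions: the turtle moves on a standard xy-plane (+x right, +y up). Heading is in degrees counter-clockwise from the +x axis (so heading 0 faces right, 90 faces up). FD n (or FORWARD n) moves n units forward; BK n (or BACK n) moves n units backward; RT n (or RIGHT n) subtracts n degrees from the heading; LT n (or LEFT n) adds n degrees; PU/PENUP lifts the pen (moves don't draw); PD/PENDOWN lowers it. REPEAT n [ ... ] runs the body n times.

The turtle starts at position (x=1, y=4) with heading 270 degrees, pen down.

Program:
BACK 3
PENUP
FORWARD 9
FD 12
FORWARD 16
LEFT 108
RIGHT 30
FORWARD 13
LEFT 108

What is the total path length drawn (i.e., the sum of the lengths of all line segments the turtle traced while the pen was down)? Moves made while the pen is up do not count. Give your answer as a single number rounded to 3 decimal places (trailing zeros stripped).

Answer: 3

Derivation:
Executing turtle program step by step:
Start: pos=(1,4), heading=270, pen down
BK 3: (1,4) -> (1,7) [heading=270, draw]
PU: pen up
FD 9: (1,7) -> (1,-2) [heading=270, move]
FD 12: (1,-2) -> (1,-14) [heading=270, move]
FD 16: (1,-14) -> (1,-30) [heading=270, move]
LT 108: heading 270 -> 18
RT 30: heading 18 -> 348
FD 13: (1,-30) -> (13.716,-32.703) [heading=348, move]
LT 108: heading 348 -> 96
Final: pos=(13.716,-32.703), heading=96, 1 segment(s) drawn

Segment lengths:
  seg 1: (1,4) -> (1,7), length = 3
Total = 3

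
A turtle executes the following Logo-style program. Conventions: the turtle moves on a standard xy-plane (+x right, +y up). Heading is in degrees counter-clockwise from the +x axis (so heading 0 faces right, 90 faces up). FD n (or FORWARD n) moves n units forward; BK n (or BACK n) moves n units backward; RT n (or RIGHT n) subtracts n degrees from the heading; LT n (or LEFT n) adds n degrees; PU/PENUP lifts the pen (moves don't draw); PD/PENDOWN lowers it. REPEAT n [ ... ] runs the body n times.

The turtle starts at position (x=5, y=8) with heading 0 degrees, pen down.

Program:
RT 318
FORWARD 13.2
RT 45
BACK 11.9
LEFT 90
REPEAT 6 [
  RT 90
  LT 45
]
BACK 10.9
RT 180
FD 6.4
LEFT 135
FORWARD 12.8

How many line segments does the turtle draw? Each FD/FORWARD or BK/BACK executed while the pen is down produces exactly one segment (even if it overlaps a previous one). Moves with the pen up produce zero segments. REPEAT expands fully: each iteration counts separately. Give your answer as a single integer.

Executing turtle program step by step:
Start: pos=(5,8), heading=0, pen down
RT 318: heading 0 -> 42
FD 13.2: (5,8) -> (14.81,16.833) [heading=42, draw]
RT 45: heading 42 -> 357
BK 11.9: (14.81,16.833) -> (2.926,17.455) [heading=357, draw]
LT 90: heading 357 -> 87
REPEAT 6 [
  -- iteration 1/6 --
  RT 90: heading 87 -> 357
  LT 45: heading 357 -> 42
  -- iteration 2/6 --
  RT 90: heading 42 -> 312
  LT 45: heading 312 -> 357
  -- iteration 3/6 --
  RT 90: heading 357 -> 267
  LT 45: heading 267 -> 312
  -- iteration 4/6 --
  RT 90: heading 312 -> 222
  LT 45: heading 222 -> 267
  -- iteration 5/6 --
  RT 90: heading 267 -> 177
  LT 45: heading 177 -> 222
  -- iteration 6/6 --
  RT 90: heading 222 -> 132
  LT 45: heading 132 -> 177
]
BK 10.9: (2.926,17.455) -> (13.811,16.885) [heading=177, draw]
RT 180: heading 177 -> 357
FD 6.4: (13.811,16.885) -> (20.202,16.55) [heading=357, draw]
LT 135: heading 357 -> 132
FD 12.8: (20.202,16.55) -> (11.637,26.062) [heading=132, draw]
Final: pos=(11.637,26.062), heading=132, 5 segment(s) drawn
Segments drawn: 5

Answer: 5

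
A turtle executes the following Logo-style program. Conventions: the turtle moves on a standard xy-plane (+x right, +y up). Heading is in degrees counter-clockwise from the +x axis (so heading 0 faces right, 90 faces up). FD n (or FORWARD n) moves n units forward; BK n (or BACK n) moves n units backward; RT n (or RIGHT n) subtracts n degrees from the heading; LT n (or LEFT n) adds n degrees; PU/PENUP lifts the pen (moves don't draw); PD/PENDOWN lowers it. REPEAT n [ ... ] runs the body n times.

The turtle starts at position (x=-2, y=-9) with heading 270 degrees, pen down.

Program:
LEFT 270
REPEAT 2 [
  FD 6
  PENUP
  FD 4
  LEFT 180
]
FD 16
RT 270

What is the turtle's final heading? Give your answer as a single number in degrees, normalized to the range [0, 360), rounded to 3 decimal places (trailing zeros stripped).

Executing turtle program step by step:
Start: pos=(-2,-9), heading=270, pen down
LT 270: heading 270 -> 180
REPEAT 2 [
  -- iteration 1/2 --
  FD 6: (-2,-9) -> (-8,-9) [heading=180, draw]
  PU: pen up
  FD 4: (-8,-9) -> (-12,-9) [heading=180, move]
  LT 180: heading 180 -> 0
  -- iteration 2/2 --
  FD 6: (-12,-9) -> (-6,-9) [heading=0, move]
  PU: pen up
  FD 4: (-6,-9) -> (-2,-9) [heading=0, move]
  LT 180: heading 0 -> 180
]
FD 16: (-2,-9) -> (-18,-9) [heading=180, move]
RT 270: heading 180 -> 270
Final: pos=(-18,-9), heading=270, 1 segment(s) drawn

Answer: 270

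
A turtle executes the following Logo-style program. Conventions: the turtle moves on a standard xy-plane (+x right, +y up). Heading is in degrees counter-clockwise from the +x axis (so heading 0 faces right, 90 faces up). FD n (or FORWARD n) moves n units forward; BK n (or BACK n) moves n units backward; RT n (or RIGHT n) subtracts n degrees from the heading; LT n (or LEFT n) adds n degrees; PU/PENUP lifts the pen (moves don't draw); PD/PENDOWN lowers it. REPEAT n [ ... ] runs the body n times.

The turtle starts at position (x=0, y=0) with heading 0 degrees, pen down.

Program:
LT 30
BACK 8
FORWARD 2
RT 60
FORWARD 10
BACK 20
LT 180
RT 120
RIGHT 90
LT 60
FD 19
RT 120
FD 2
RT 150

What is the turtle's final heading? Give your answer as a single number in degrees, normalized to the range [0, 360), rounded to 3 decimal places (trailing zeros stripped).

Executing turtle program step by step:
Start: pos=(0,0), heading=0, pen down
LT 30: heading 0 -> 30
BK 8: (0,0) -> (-6.928,-4) [heading=30, draw]
FD 2: (-6.928,-4) -> (-5.196,-3) [heading=30, draw]
RT 60: heading 30 -> 330
FD 10: (-5.196,-3) -> (3.464,-8) [heading=330, draw]
BK 20: (3.464,-8) -> (-13.856,2) [heading=330, draw]
LT 180: heading 330 -> 150
RT 120: heading 150 -> 30
RT 90: heading 30 -> 300
LT 60: heading 300 -> 0
FD 19: (-13.856,2) -> (5.144,2) [heading=0, draw]
RT 120: heading 0 -> 240
FD 2: (5.144,2) -> (4.144,0.268) [heading=240, draw]
RT 150: heading 240 -> 90
Final: pos=(4.144,0.268), heading=90, 6 segment(s) drawn

Answer: 90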